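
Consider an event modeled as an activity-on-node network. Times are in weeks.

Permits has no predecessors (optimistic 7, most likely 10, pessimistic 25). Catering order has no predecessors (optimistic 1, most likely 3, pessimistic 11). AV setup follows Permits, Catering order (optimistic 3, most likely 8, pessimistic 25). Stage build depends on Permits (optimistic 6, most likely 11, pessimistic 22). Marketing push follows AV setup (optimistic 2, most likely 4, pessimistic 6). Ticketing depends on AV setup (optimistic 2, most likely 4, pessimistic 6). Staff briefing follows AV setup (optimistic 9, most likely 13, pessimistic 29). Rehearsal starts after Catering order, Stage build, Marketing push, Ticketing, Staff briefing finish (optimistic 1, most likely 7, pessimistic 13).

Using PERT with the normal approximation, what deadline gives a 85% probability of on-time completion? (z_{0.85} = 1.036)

te_Permits = (7 + 4·10 + 25)/6 = 72/6 = 12; σ²_Permits = ((25−7)/6)² = 9.000
te_Catering order = (1 + 4·3 + 11)/6 = 24/6 = 4; σ²_Catering order = ((11−1)/6)² = 2.778
te_AV setup = (3 + 4·8 + 25)/6 = 60/6 = 10; σ²_AV setup = ((25−3)/6)² = 13.444
te_Stage build = (6 + 4·11 + 22)/6 = 72/6 = 12; σ²_Stage build = ((22−6)/6)² = 7.111
te_Marketing push = (2 + 4·4 + 6)/6 = 24/6 = 4; σ²_Marketing push = ((6−2)/6)² = 0.444
te_Ticketing = (2 + 4·4 + 6)/6 = 24/6 = 4; σ²_Ticketing = ((6−2)/6)² = 0.444
te_Staff briefing = (9 + 4·13 + 29)/6 = 90/6 = 15; σ²_Staff briefing = ((29−9)/6)² = 11.111
te_Rehearsal = (1 + 4·7 + 13)/6 = 42/6 = 7; σ²_Rehearsal = ((13−1)/6)² = 4.000

Forward pass:
ES_Permits = 0; EF_Permits = 12
ES_Catering order = 0; EF_Catering order = 4
ES_AV setup = max(EF_Permits=12, EF_Catering order=4) = 12; EF_AV setup = 12+10 = 22
ES_Stage build = 12; EF_Stage build = 12+12 = 24
ES_Marketing push = 22; EF_Marketing push = 22+4 = 26
ES_Ticketing = 22; EF_Ticketing = 22+4 = 26
ES_Staff briefing = 22; EF_Staff briefing = 22+15 = 37
ES_Rehearsal = max(EF_Catering order=4, EF_Stage build=24, EF_Marketing push=26, EF_Ticketing=26, EF_Staff briefing=37) = 37; EF_Rehearsal = 37+7 = 44
Expected project duration μ = 44 weeks. Critical path: Permits → AV setup → Staff briefing → Rehearsal.

Variance along critical path = 9.000 + 13.444 + 11.111 + 4.000 = 37.556; σ = 6.128 weeks.
D = μ + z·σ = 44 + 1.036·6.128 = 50.3 weeks

50.3 weeks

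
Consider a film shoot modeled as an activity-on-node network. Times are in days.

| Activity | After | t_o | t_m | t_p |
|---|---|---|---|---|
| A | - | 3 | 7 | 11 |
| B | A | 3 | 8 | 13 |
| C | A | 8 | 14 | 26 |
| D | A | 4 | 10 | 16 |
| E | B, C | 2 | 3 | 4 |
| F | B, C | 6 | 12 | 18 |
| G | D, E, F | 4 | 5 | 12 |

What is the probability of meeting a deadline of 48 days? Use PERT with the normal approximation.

te_A = (3 + 4·7 + 11)/6 = 42/6 = 7; σ²_A = ((11−3)/6)² = 1.778
te_B = (3 + 4·8 + 13)/6 = 48/6 = 8; σ²_B = ((13−3)/6)² = 2.778
te_C = (8 + 4·14 + 26)/6 = 90/6 = 15; σ²_C = ((26−8)/6)² = 9.000
te_D = (4 + 4·10 + 16)/6 = 60/6 = 10; σ²_D = ((16−4)/6)² = 4.000
te_E = (2 + 4·3 + 4)/6 = 18/6 = 3; σ²_E = ((4−2)/6)² = 0.111
te_F = (6 + 4·12 + 18)/6 = 72/6 = 12; σ²_F = ((18−6)/6)² = 4.000
te_G = (4 + 4·5 + 12)/6 = 36/6 = 6; σ²_G = ((12−4)/6)² = 1.778

Forward pass:
ES_A = 0; EF_A = 7
ES_B = 7; EF_B = 7+8 = 15
ES_C = 7; EF_C = 7+15 = 22
ES_D = 7; EF_D = 7+10 = 17
ES_E = max(EF_B=15, EF_C=22) = 22; EF_E = 22+3 = 25
ES_F = max(EF_B=15, EF_C=22) = 22; EF_F = 22+12 = 34
ES_G = max(EF_D=17, EF_E=25, EF_F=34) = 34; EF_G = 34+6 = 40
Expected project duration μ = 40 days. Critical path: A → C → F → G.

Variance along critical path = 1.778 + 9.000 + 4.000 + 1.778 = 16.556; σ = √16.556 = 4.069 days.
Z = (48 − 40) / 4.069 = 1.966
P(T ≤ 48) = Φ(1.966) ≈ 0.975

0.975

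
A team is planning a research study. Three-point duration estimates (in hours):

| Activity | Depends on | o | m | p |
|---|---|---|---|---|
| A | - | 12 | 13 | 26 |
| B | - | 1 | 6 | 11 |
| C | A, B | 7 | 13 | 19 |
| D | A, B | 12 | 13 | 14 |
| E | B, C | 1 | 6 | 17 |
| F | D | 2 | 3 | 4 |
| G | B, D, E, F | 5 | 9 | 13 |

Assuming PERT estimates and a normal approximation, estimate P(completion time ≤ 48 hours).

te_A = (12 + 4·13 + 26)/6 = 90/6 = 15; σ²_A = ((26−12)/6)² = 5.444
te_B = (1 + 4·6 + 11)/6 = 36/6 = 6; σ²_B = ((11−1)/6)² = 2.778
te_C = (7 + 4·13 + 19)/6 = 78/6 = 13; σ²_C = ((19−7)/6)² = 4.000
te_D = (12 + 4·13 + 14)/6 = 78/6 = 13; σ²_D = ((14−12)/6)² = 0.111
te_E = (1 + 4·6 + 17)/6 = 42/6 = 7; σ²_E = ((17−1)/6)² = 7.111
te_F = (2 + 4·3 + 4)/6 = 18/6 = 3; σ²_F = ((4−2)/6)² = 0.111
te_G = (5 + 4·9 + 13)/6 = 54/6 = 9; σ²_G = ((13−5)/6)² = 1.778

Forward pass:
ES_A = 0; EF_A = 15
ES_B = 0; EF_B = 6
ES_C = max(EF_A=15, EF_B=6) = 15; EF_C = 15+13 = 28
ES_D = max(EF_A=15, EF_B=6) = 15; EF_D = 15+13 = 28
ES_E = max(EF_B=6, EF_C=28) = 28; EF_E = 28+7 = 35
ES_F = 28; EF_F = 28+3 = 31
ES_G = max(EF_B=6, EF_D=28, EF_E=35, EF_F=31) = 35; EF_G = 35+9 = 44
Expected project duration μ = 44 hours. Critical path: A → C → E → G.

Variance along critical path = 5.444 + 4.000 + 7.111 + 1.778 = 18.333; σ = √18.333 = 4.282 hours.
Z = (48 − 44) / 4.282 = 0.934
P(T ≤ 48) = Φ(0.934) ≈ 0.825

0.825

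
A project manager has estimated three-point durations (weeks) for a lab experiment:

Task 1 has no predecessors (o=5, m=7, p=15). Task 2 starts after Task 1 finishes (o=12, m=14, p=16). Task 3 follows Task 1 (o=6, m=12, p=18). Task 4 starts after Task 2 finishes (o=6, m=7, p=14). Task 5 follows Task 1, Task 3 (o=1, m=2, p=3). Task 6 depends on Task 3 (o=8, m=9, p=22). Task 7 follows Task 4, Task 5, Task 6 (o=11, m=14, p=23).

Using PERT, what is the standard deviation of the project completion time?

te_Task 1 = (5 + 4·7 + 15)/6 = 48/6 = 8; σ²_Task 1 = ((15−5)/6)² = 2.778
te_Task 2 = (12 + 4·14 + 16)/6 = 84/6 = 14; σ²_Task 2 = ((16−12)/6)² = 0.444
te_Task 3 = (6 + 4·12 + 18)/6 = 72/6 = 12; σ²_Task 3 = ((18−6)/6)² = 4.000
te_Task 4 = (6 + 4·7 + 14)/6 = 48/6 = 8; σ²_Task 4 = ((14−6)/6)² = 1.778
te_Task 5 = (1 + 4·2 + 3)/6 = 12/6 = 2; σ²_Task 5 = ((3−1)/6)² = 0.111
te_Task 6 = (8 + 4·9 + 22)/6 = 66/6 = 11; σ²_Task 6 = ((22−8)/6)² = 5.444
te_Task 7 = (11 + 4·14 + 23)/6 = 90/6 = 15; σ²_Task 7 = ((23−11)/6)² = 4.000

Forward pass:
ES_Task 1 = 0; EF_Task 1 = 8
ES_Task 2 = 8; EF_Task 2 = 8+14 = 22
ES_Task 3 = 8; EF_Task 3 = 8+12 = 20
ES_Task 4 = 22; EF_Task 4 = 22+8 = 30
ES_Task 5 = max(EF_Task 1=8, EF_Task 3=20) = 20; EF_Task 5 = 20+2 = 22
ES_Task 6 = 20; EF_Task 6 = 20+11 = 31
ES_Task 7 = max(EF_Task 4=30, EF_Task 5=22, EF_Task 6=31) = 31; EF_Task 7 = 31+15 = 46
Expected project duration μ = 46 weeks. Critical path: Task 1 → Task 3 → Task 6 → Task 7.

Variance along critical path = 2.778 + 4.000 + 5.444 + 4.000 = 16.222
σ = √16.222 = 4.028 weeks

4.03 weeks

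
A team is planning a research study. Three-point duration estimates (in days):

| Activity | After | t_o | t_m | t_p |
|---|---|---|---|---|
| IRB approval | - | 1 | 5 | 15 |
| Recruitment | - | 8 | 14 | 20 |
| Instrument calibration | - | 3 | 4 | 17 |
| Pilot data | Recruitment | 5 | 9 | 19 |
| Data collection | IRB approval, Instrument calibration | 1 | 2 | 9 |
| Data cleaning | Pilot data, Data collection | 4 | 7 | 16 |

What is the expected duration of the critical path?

te_IRB approval = (1 + 4·5 + 15)/6 = 36/6 = 6
te_Recruitment = (8 + 4·14 + 20)/6 = 84/6 = 14
te_Instrument calibration = (3 + 4·4 + 17)/6 = 36/6 = 6
te_Pilot data = (5 + 4·9 + 19)/6 = 60/6 = 10
te_Data collection = (1 + 4·2 + 9)/6 = 18/6 = 3
te_Data cleaning = (4 + 4·7 + 16)/6 = 48/6 = 8

Forward pass:
ES_IRB approval = 0; EF_IRB approval = 6
ES_Recruitment = 0; EF_Recruitment = 14
ES_Instrument calibration = 0; EF_Instrument calibration = 6
ES_Pilot data = 14; EF_Pilot data = 14+10 = 24
ES_Data collection = max(EF_IRB approval=6, EF_Instrument calibration=6) = 6; EF_Data collection = 6+3 = 9
ES_Data cleaning = max(EF_Pilot data=24, EF_Data collection=9) = 24; EF_Data cleaning = 24+8 = 32
Expected project duration μ = 32 days. Critical path: Recruitment → Pilot data → Data cleaning.

32 days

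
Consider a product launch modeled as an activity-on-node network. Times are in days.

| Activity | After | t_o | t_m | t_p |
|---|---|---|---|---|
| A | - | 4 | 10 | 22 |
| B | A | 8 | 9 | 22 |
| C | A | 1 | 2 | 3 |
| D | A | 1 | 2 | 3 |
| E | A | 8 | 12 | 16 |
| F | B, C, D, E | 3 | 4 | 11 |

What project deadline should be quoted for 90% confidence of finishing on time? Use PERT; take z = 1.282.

te_A = (4 + 4·10 + 22)/6 = 66/6 = 11; σ²_A = ((22−4)/6)² = 9.000
te_B = (8 + 4·9 + 22)/6 = 66/6 = 11; σ²_B = ((22−8)/6)² = 5.444
te_C = (1 + 4·2 + 3)/6 = 12/6 = 2; σ²_C = ((3−1)/6)² = 0.111
te_D = (1 + 4·2 + 3)/6 = 12/6 = 2; σ²_D = ((3−1)/6)² = 0.111
te_E = (8 + 4·12 + 16)/6 = 72/6 = 12; σ²_E = ((16−8)/6)² = 1.778
te_F = (3 + 4·4 + 11)/6 = 30/6 = 5; σ²_F = ((11−3)/6)² = 1.778

Forward pass:
ES_A = 0; EF_A = 11
ES_B = 11; EF_B = 11+11 = 22
ES_C = 11; EF_C = 11+2 = 13
ES_D = 11; EF_D = 11+2 = 13
ES_E = 11; EF_E = 11+12 = 23
ES_F = max(EF_B=22, EF_C=13, EF_D=13, EF_E=23) = 23; EF_F = 23+5 = 28
Expected project duration μ = 28 days. Critical path: A → E → F.

Variance along critical path = 9.000 + 1.778 + 1.778 = 12.556; σ = 3.543 days.
D = μ + z·σ = 28 + 1.282·3.543 = 32.5 days

32.5 days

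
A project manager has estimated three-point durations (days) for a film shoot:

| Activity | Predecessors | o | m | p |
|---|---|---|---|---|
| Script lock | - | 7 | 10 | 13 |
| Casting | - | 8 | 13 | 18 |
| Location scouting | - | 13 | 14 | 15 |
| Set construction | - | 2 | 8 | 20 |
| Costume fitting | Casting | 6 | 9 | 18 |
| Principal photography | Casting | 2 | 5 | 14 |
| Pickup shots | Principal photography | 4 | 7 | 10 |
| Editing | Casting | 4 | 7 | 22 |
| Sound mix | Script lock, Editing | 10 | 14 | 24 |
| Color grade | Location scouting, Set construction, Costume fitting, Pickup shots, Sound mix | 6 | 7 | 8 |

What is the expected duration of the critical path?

44 days

te_Script lock = (7 + 4·10 + 13)/6 = 60/6 = 10
te_Casting = (8 + 4·13 + 18)/6 = 78/6 = 13
te_Location scouting = (13 + 4·14 + 15)/6 = 84/6 = 14
te_Set construction = (2 + 4·8 + 20)/6 = 54/6 = 9
te_Costume fitting = (6 + 4·9 + 18)/6 = 60/6 = 10
te_Principal photography = (2 + 4·5 + 14)/6 = 36/6 = 6
te_Pickup shots = (4 + 4·7 + 10)/6 = 42/6 = 7
te_Editing = (4 + 4·7 + 22)/6 = 54/6 = 9
te_Sound mix = (10 + 4·14 + 24)/6 = 90/6 = 15
te_Color grade = (6 + 4·7 + 8)/6 = 42/6 = 7

Forward pass:
ES_Script lock = 0; EF_Script lock = 10
ES_Casting = 0; EF_Casting = 13
ES_Location scouting = 0; EF_Location scouting = 14
ES_Set construction = 0; EF_Set construction = 9
ES_Costume fitting = 13; EF_Costume fitting = 13+10 = 23
ES_Principal photography = 13; EF_Principal photography = 13+6 = 19
ES_Pickup shots = 19; EF_Pickup shots = 19+7 = 26
ES_Editing = 13; EF_Editing = 13+9 = 22
ES_Sound mix = max(EF_Script lock=10, EF_Editing=22) = 22; EF_Sound mix = 22+15 = 37
ES_Color grade = max(EF_Location scouting=14, EF_Set construction=9, EF_Costume fitting=23, EF_Pickup shots=26, EF_Sound mix=37) = 37; EF_Color grade = 37+7 = 44
Expected project duration μ = 44 days. Critical path: Casting → Editing → Sound mix → Color grade.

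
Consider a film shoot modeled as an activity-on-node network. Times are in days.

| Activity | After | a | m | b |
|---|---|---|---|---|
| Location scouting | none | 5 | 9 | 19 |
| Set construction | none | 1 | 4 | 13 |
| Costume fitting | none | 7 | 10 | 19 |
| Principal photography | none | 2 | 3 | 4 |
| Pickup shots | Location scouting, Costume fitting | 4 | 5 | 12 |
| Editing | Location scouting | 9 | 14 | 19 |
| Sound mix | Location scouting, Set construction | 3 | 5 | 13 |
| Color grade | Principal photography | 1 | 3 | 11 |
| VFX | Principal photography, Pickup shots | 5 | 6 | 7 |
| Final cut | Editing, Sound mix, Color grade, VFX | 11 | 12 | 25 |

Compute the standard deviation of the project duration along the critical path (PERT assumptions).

3.70 days

te_Location scouting = (5 + 4·9 + 19)/6 = 60/6 = 10; σ²_Location scouting = ((19−5)/6)² = 5.444
te_Set construction = (1 + 4·4 + 13)/6 = 30/6 = 5; σ²_Set construction = ((13−1)/6)² = 4.000
te_Costume fitting = (7 + 4·10 + 19)/6 = 66/6 = 11; σ²_Costume fitting = ((19−7)/6)² = 4.000
te_Principal photography = (2 + 4·3 + 4)/6 = 18/6 = 3; σ²_Principal photography = ((4−2)/6)² = 0.111
te_Pickup shots = (4 + 4·5 + 12)/6 = 36/6 = 6; σ²_Pickup shots = ((12−4)/6)² = 1.778
te_Editing = (9 + 4·14 + 19)/6 = 84/6 = 14; σ²_Editing = ((19−9)/6)² = 2.778
te_Sound mix = (3 + 4·5 + 13)/6 = 36/6 = 6; σ²_Sound mix = ((13−3)/6)² = 2.778
te_Color grade = (1 + 4·3 + 11)/6 = 24/6 = 4; σ²_Color grade = ((11−1)/6)² = 2.778
te_VFX = (5 + 4·6 + 7)/6 = 36/6 = 6; σ²_VFX = ((7−5)/6)² = 0.111
te_Final cut = (11 + 4·12 + 25)/6 = 84/6 = 14; σ²_Final cut = ((25−11)/6)² = 5.444

Forward pass:
ES_Location scouting = 0; EF_Location scouting = 10
ES_Set construction = 0; EF_Set construction = 5
ES_Costume fitting = 0; EF_Costume fitting = 11
ES_Principal photography = 0; EF_Principal photography = 3
ES_Pickup shots = max(EF_Location scouting=10, EF_Costume fitting=11) = 11; EF_Pickup shots = 11+6 = 17
ES_Editing = 10; EF_Editing = 10+14 = 24
ES_Sound mix = max(EF_Location scouting=10, EF_Set construction=5) = 10; EF_Sound mix = 10+6 = 16
ES_Color grade = 3; EF_Color grade = 3+4 = 7
ES_VFX = max(EF_Principal photography=3, EF_Pickup shots=17) = 17; EF_VFX = 17+6 = 23
ES_Final cut = max(EF_Editing=24, EF_Sound mix=16, EF_Color grade=7, EF_VFX=23) = 24; EF_Final cut = 24+14 = 38
Expected project duration μ = 38 days. Critical path: Location scouting → Editing → Final cut.

Variance along critical path = 5.444 + 2.778 + 5.444 = 13.667
σ = √13.667 = 3.697 days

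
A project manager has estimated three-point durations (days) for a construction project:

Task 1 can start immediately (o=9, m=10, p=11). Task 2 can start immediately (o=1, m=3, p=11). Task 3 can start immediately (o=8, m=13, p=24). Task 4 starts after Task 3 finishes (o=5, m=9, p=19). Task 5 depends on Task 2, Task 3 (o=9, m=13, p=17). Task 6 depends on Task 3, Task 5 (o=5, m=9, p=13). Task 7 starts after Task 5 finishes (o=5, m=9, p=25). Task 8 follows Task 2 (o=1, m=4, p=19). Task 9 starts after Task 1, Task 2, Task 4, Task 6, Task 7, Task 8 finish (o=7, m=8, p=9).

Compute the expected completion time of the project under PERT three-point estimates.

46 days

te_Task 1 = (9 + 4·10 + 11)/6 = 60/6 = 10
te_Task 2 = (1 + 4·3 + 11)/6 = 24/6 = 4
te_Task 3 = (8 + 4·13 + 24)/6 = 84/6 = 14
te_Task 4 = (5 + 4·9 + 19)/6 = 60/6 = 10
te_Task 5 = (9 + 4·13 + 17)/6 = 78/6 = 13
te_Task 6 = (5 + 4·9 + 13)/6 = 54/6 = 9
te_Task 7 = (5 + 4·9 + 25)/6 = 66/6 = 11
te_Task 8 = (1 + 4·4 + 19)/6 = 36/6 = 6
te_Task 9 = (7 + 4·8 + 9)/6 = 48/6 = 8

Forward pass:
ES_Task 1 = 0; EF_Task 1 = 10
ES_Task 2 = 0; EF_Task 2 = 4
ES_Task 3 = 0; EF_Task 3 = 14
ES_Task 4 = 14; EF_Task 4 = 14+10 = 24
ES_Task 5 = max(EF_Task 2=4, EF_Task 3=14) = 14; EF_Task 5 = 14+13 = 27
ES_Task 6 = max(EF_Task 3=14, EF_Task 5=27) = 27; EF_Task 6 = 27+9 = 36
ES_Task 7 = 27; EF_Task 7 = 27+11 = 38
ES_Task 8 = 4; EF_Task 8 = 4+6 = 10
ES_Task 9 = max(EF_Task 1=10, EF_Task 2=4, EF_Task 4=24, EF_Task 6=36, EF_Task 7=38, EF_Task 8=10) = 38; EF_Task 9 = 38+8 = 46
Expected project duration μ = 46 days. Critical path: Task 3 → Task 5 → Task 7 → Task 9.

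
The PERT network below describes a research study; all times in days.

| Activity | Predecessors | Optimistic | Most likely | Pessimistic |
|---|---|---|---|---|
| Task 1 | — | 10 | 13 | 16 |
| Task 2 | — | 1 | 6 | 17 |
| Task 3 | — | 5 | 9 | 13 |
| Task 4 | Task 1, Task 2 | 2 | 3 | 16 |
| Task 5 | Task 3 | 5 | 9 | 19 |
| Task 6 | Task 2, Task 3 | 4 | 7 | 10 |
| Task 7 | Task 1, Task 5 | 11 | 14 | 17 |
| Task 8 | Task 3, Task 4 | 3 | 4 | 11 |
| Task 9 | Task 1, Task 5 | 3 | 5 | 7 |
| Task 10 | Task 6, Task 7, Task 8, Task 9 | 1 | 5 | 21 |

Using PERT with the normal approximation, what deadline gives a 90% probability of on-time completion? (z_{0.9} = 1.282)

te_Task 1 = (10 + 4·13 + 16)/6 = 78/6 = 13; σ²_Task 1 = ((16−10)/6)² = 1.000
te_Task 2 = (1 + 4·6 + 17)/6 = 42/6 = 7; σ²_Task 2 = ((17−1)/6)² = 7.111
te_Task 3 = (5 + 4·9 + 13)/6 = 54/6 = 9; σ²_Task 3 = ((13−5)/6)² = 1.778
te_Task 4 = (2 + 4·3 + 16)/6 = 30/6 = 5; σ²_Task 4 = ((16−2)/6)² = 5.444
te_Task 5 = (5 + 4·9 + 19)/6 = 60/6 = 10; σ²_Task 5 = ((19−5)/6)² = 5.444
te_Task 6 = (4 + 4·7 + 10)/6 = 42/6 = 7; σ²_Task 6 = ((10−4)/6)² = 1.000
te_Task 7 = (11 + 4·14 + 17)/6 = 84/6 = 14; σ²_Task 7 = ((17−11)/6)² = 1.000
te_Task 8 = (3 + 4·4 + 11)/6 = 30/6 = 5; σ²_Task 8 = ((11−3)/6)² = 1.778
te_Task 9 = (3 + 4·5 + 7)/6 = 30/6 = 5; σ²_Task 9 = ((7−3)/6)² = 0.444
te_Task 10 = (1 + 4·5 + 21)/6 = 42/6 = 7; σ²_Task 10 = ((21−1)/6)² = 11.111

Forward pass:
ES_Task 1 = 0; EF_Task 1 = 13
ES_Task 2 = 0; EF_Task 2 = 7
ES_Task 3 = 0; EF_Task 3 = 9
ES_Task 4 = max(EF_Task 1=13, EF_Task 2=7) = 13; EF_Task 4 = 13+5 = 18
ES_Task 5 = 9; EF_Task 5 = 9+10 = 19
ES_Task 6 = max(EF_Task 2=7, EF_Task 3=9) = 9; EF_Task 6 = 9+7 = 16
ES_Task 7 = max(EF_Task 1=13, EF_Task 5=19) = 19; EF_Task 7 = 19+14 = 33
ES_Task 8 = max(EF_Task 3=9, EF_Task 4=18) = 18; EF_Task 8 = 18+5 = 23
ES_Task 9 = max(EF_Task 1=13, EF_Task 5=19) = 19; EF_Task 9 = 19+5 = 24
ES_Task 10 = max(EF_Task 6=16, EF_Task 7=33, EF_Task 8=23, EF_Task 9=24) = 33; EF_Task 10 = 33+7 = 40
Expected project duration μ = 40 days. Critical path: Task 3 → Task 5 → Task 7 → Task 10.

Variance along critical path = 1.778 + 5.444 + 1.000 + 11.111 = 19.333; σ = 4.397 days.
D = μ + z·σ = 40 + 1.282·4.397 = 45.6 days

45.6 days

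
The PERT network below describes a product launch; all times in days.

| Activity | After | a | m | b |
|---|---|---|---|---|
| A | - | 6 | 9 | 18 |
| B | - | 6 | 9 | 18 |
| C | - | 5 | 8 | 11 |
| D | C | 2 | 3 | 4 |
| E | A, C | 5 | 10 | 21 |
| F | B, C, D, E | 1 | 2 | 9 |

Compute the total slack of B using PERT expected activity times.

11 days

te_A = (6 + 4·9 + 18)/6 = 60/6 = 10
te_B = (6 + 4·9 + 18)/6 = 60/6 = 10
te_C = (5 + 4·8 + 11)/6 = 48/6 = 8
te_D = (2 + 4·3 + 4)/6 = 18/6 = 3
te_E = (5 + 4·10 + 21)/6 = 66/6 = 11
te_F = (1 + 4·2 + 9)/6 = 18/6 = 3

Forward pass:
ES_A = 0; EF_A = 10
ES_B = 0; EF_B = 10
ES_C = 0; EF_C = 8
ES_D = 8; EF_D = 8+3 = 11
ES_E = max(EF_A=10, EF_C=8) = 10; EF_E = 10+11 = 21
ES_F = max(EF_B=10, EF_C=8, EF_D=11, EF_E=21) = 21; EF_F = 21+3 = 24
Expected project duration μ = 24 days. Critical path: A → E → F.

Backward pass:
LF_F = 24; LS_F = 24−3 = 21
LF_E = LS_F = 21; LS_E = 21−11 = 10
LF_D = LS_F = 21; LS_D = 21−3 = 18
LF_C = min(LS_D=18, LS_E=10, LS_F=21) = 10; LS_C = 10−8 = 2
LF_B = LS_F = 21; LS_B = 21−10 = 11
LF_A = LS_E = 10; LS_A = 10−10 = 0
Slack_B = LS_B − ES_B = 11 − 0 = 11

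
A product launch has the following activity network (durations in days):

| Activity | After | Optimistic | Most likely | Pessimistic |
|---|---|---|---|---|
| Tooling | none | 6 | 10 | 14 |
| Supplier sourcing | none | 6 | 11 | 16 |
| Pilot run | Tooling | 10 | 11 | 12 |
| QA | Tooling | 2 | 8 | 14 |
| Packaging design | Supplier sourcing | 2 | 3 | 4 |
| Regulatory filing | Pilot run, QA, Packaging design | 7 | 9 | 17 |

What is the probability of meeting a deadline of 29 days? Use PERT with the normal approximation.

0.177

te_Tooling = (6 + 4·10 + 14)/6 = 60/6 = 10; σ²_Tooling = ((14−6)/6)² = 1.778
te_Supplier sourcing = (6 + 4·11 + 16)/6 = 66/6 = 11; σ²_Supplier sourcing = ((16−6)/6)² = 2.778
te_Pilot run = (10 + 4·11 + 12)/6 = 66/6 = 11; σ²_Pilot run = ((12−10)/6)² = 0.111
te_QA = (2 + 4·8 + 14)/6 = 48/6 = 8; σ²_QA = ((14−2)/6)² = 4.000
te_Packaging design = (2 + 4·3 + 4)/6 = 18/6 = 3; σ²_Packaging design = ((4−2)/6)² = 0.111
te_Regulatory filing = (7 + 4·9 + 17)/6 = 60/6 = 10; σ²_Regulatory filing = ((17−7)/6)² = 2.778

Forward pass:
ES_Tooling = 0; EF_Tooling = 10
ES_Supplier sourcing = 0; EF_Supplier sourcing = 11
ES_Pilot run = 10; EF_Pilot run = 10+11 = 21
ES_QA = 10; EF_QA = 10+8 = 18
ES_Packaging design = 11; EF_Packaging design = 11+3 = 14
ES_Regulatory filing = max(EF_Pilot run=21, EF_QA=18, EF_Packaging design=14) = 21; EF_Regulatory filing = 21+10 = 31
Expected project duration μ = 31 days. Critical path: Tooling → Pilot run → Regulatory filing.

Variance along critical path = 1.778 + 0.111 + 2.778 = 4.667; σ = √4.667 = 2.160 days.
Z = (29 − 31) / 2.160 = -0.926
P(T ≤ 29) = Φ(-0.926) ≈ 0.177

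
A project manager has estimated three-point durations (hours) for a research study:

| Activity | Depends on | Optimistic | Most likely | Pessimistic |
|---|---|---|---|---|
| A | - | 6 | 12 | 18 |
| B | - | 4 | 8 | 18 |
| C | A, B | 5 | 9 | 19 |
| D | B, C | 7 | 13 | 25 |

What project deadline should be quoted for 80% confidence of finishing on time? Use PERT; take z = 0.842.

te_A = (6 + 4·12 + 18)/6 = 72/6 = 12; σ²_A = ((18−6)/6)² = 4.000
te_B = (4 + 4·8 + 18)/6 = 54/6 = 9; σ²_B = ((18−4)/6)² = 5.444
te_C = (5 + 4·9 + 19)/6 = 60/6 = 10; σ²_C = ((19−5)/6)² = 5.444
te_D = (7 + 4·13 + 25)/6 = 84/6 = 14; σ²_D = ((25−7)/6)² = 9.000

Forward pass:
ES_A = 0; EF_A = 12
ES_B = 0; EF_B = 9
ES_C = max(EF_A=12, EF_B=9) = 12; EF_C = 12+10 = 22
ES_D = max(EF_B=9, EF_C=22) = 22; EF_D = 22+14 = 36
Expected project duration μ = 36 hours. Critical path: A → C → D.

Variance along critical path = 4.000 + 5.444 + 9.000 = 18.444; σ = 4.295 hours.
D = μ + z·σ = 36 + 0.842·4.295 = 39.6 hours

39.6 hours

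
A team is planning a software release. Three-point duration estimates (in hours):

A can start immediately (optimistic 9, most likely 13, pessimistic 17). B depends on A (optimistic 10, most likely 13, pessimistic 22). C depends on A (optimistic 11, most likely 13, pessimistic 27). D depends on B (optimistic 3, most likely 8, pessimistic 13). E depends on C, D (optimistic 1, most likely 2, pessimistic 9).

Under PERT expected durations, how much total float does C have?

te_A = (9 + 4·13 + 17)/6 = 78/6 = 13
te_B = (10 + 4·13 + 22)/6 = 84/6 = 14
te_C = (11 + 4·13 + 27)/6 = 90/6 = 15
te_D = (3 + 4·8 + 13)/6 = 48/6 = 8
te_E = (1 + 4·2 + 9)/6 = 18/6 = 3

Forward pass:
ES_A = 0; EF_A = 13
ES_B = 13; EF_B = 13+14 = 27
ES_C = 13; EF_C = 13+15 = 28
ES_D = 27; EF_D = 27+8 = 35
ES_E = max(EF_C=28, EF_D=35) = 35; EF_E = 35+3 = 38
Expected project duration μ = 38 hours. Critical path: A → B → D → E.

Backward pass:
LF_E = 38; LS_E = 38−3 = 35
LF_D = LS_E = 35; LS_D = 35−8 = 27
LF_C = LS_E = 35; LS_C = 35−15 = 20
LF_B = LS_D = 27; LS_B = 27−14 = 13
LF_A = min(LS_B=13, LS_C=20) = 13; LS_A = 13−13 = 0
Slack_C = LS_C − ES_C = 20 − 13 = 7

7 hours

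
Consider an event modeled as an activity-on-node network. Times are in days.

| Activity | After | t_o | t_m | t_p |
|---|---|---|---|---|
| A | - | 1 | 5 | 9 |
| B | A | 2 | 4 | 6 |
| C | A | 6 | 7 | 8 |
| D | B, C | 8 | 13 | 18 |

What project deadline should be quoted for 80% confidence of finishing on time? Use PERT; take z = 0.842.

te_A = (1 + 4·5 + 9)/6 = 30/6 = 5; σ²_A = ((9−1)/6)² = 1.778
te_B = (2 + 4·4 + 6)/6 = 24/6 = 4; σ²_B = ((6−2)/6)² = 0.444
te_C = (6 + 4·7 + 8)/6 = 42/6 = 7; σ²_C = ((8−6)/6)² = 0.111
te_D = (8 + 4·13 + 18)/6 = 78/6 = 13; σ²_D = ((18−8)/6)² = 2.778

Forward pass:
ES_A = 0; EF_A = 5
ES_B = 5; EF_B = 5+4 = 9
ES_C = 5; EF_C = 5+7 = 12
ES_D = max(EF_B=9, EF_C=12) = 12; EF_D = 12+13 = 25
Expected project duration μ = 25 days. Critical path: A → C → D.

Variance along critical path = 1.778 + 0.111 + 2.778 = 4.667; σ = 2.160 days.
D = μ + z·σ = 25 + 0.842·2.160 = 26.8 days

26.8 days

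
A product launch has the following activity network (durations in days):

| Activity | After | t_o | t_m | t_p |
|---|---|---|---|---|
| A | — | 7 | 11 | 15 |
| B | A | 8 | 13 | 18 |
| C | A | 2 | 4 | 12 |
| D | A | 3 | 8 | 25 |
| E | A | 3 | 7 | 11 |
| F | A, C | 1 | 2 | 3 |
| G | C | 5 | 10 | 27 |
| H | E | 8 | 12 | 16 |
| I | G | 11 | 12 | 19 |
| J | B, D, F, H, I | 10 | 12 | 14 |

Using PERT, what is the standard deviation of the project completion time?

te_A = (7 + 4·11 + 15)/6 = 66/6 = 11; σ²_A = ((15−7)/6)² = 1.778
te_B = (8 + 4·13 + 18)/6 = 78/6 = 13; σ²_B = ((18−8)/6)² = 2.778
te_C = (2 + 4·4 + 12)/6 = 30/6 = 5; σ²_C = ((12−2)/6)² = 2.778
te_D = (3 + 4·8 + 25)/6 = 60/6 = 10; σ²_D = ((25−3)/6)² = 13.444
te_E = (3 + 4·7 + 11)/6 = 42/6 = 7; σ²_E = ((11−3)/6)² = 1.778
te_F = (1 + 4·2 + 3)/6 = 12/6 = 2; σ²_F = ((3−1)/6)² = 0.111
te_G = (5 + 4·10 + 27)/6 = 72/6 = 12; σ²_G = ((27−5)/6)² = 13.444
te_H = (8 + 4·12 + 16)/6 = 72/6 = 12; σ²_H = ((16−8)/6)² = 1.778
te_I = (11 + 4·12 + 19)/6 = 78/6 = 13; σ²_I = ((19−11)/6)² = 1.778
te_J = (10 + 4·12 + 14)/6 = 72/6 = 12; σ²_J = ((14−10)/6)² = 0.444

Forward pass:
ES_A = 0; EF_A = 11
ES_B = 11; EF_B = 11+13 = 24
ES_C = 11; EF_C = 11+5 = 16
ES_D = 11; EF_D = 11+10 = 21
ES_E = 11; EF_E = 11+7 = 18
ES_F = max(EF_A=11, EF_C=16) = 16; EF_F = 16+2 = 18
ES_G = 16; EF_G = 16+12 = 28
ES_H = 18; EF_H = 18+12 = 30
ES_I = 28; EF_I = 28+13 = 41
ES_J = max(EF_B=24, EF_D=21, EF_F=18, EF_H=30, EF_I=41) = 41; EF_J = 41+12 = 53
Expected project duration μ = 53 days. Critical path: A → C → G → I → J.

Variance along critical path = 1.778 + 2.778 + 13.444 + 1.778 + 0.444 = 20.222
σ = √20.222 = 4.497 days

4.50 days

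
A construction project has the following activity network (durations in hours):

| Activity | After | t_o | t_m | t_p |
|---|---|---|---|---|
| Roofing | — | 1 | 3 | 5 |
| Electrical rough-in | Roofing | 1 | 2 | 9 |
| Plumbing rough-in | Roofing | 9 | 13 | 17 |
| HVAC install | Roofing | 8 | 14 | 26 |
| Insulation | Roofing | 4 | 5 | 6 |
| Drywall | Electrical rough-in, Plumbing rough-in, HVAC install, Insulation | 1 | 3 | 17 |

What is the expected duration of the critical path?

23 hours

te_Roofing = (1 + 4·3 + 5)/6 = 18/6 = 3
te_Electrical rough-in = (1 + 4·2 + 9)/6 = 18/6 = 3
te_Plumbing rough-in = (9 + 4·13 + 17)/6 = 78/6 = 13
te_HVAC install = (8 + 4·14 + 26)/6 = 90/6 = 15
te_Insulation = (4 + 4·5 + 6)/6 = 30/6 = 5
te_Drywall = (1 + 4·3 + 17)/6 = 30/6 = 5

Forward pass:
ES_Roofing = 0; EF_Roofing = 3
ES_Electrical rough-in = 3; EF_Electrical rough-in = 3+3 = 6
ES_Plumbing rough-in = 3; EF_Plumbing rough-in = 3+13 = 16
ES_HVAC install = 3; EF_HVAC install = 3+15 = 18
ES_Insulation = 3; EF_Insulation = 3+5 = 8
ES_Drywall = max(EF_Electrical rough-in=6, EF_Plumbing rough-in=16, EF_HVAC install=18, EF_Insulation=8) = 18; EF_Drywall = 18+5 = 23
Expected project duration μ = 23 hours. Critical path: Roofing → HVAC install → Drywall.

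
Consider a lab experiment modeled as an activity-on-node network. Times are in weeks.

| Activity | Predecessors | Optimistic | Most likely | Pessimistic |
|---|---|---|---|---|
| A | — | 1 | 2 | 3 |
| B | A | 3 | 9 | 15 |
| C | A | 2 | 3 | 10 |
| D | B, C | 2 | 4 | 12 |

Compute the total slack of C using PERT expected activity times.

te_A = (1 + 4·2 + 3)/6 = 12/6 = 2
te_B = (3 + 4·9 + 15)/6 = 54/6 = 9
te_C = (2 + 4·3 + 10)/6 = 24/6 = 4
te_D = (2 + 4·4 + 12)/6 = 30/6 = 5

Forward pass:
ES_A = 0; EF_A = 2
ES_B = 2; EF_B = 2+9 = 11
ES_C = 2; EF_C = 2+4 = 6
ES_D = max(EF_B=11, EF_C=6) = 11; EF_D = 11+5 = 16
Expected project duration μ = 16 weeks. Critical path: A → B → D.

Backward pass:
LF_D = 16; LS_D = 16−5 = 11
LF_C = LS_D = 11; LS_C = 11−4 = 7
LF_B = LS_D = 11; LS_B = 11−9 = 2
LF_A = min(LS_B=2, LS_C=7) = 2; LS_A = 2−2 = 0
Slack_C = LS_C − ES_C = 7 − 2 = 5

5 weeks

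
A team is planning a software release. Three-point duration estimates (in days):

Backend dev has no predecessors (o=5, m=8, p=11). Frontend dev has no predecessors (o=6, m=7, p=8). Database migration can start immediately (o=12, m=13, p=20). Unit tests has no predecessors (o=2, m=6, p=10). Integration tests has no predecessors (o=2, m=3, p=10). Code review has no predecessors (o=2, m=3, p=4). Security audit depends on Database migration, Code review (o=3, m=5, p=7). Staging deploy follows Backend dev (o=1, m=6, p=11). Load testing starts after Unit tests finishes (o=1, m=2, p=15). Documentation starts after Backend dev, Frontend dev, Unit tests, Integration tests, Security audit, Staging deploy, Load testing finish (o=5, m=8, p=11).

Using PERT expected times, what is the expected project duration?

te_Backend dev = (5 + 4·8 + 11)/6 = 48/6 = 8
te_Frontend dev = (6 + 4·7 + 8)/6 = 42/6 = 7
te_Database migration = (12 + 4·13 + 20)/6 = 84/6 = 14
te_Unit tests = (2 + 4·6 + 10)/6 = 36/6 = 6
te_Integration tests = (2 + 4·3 + 10)/6 = 24/6 = 4
te_Code review = (2 + 4·3 + 4)/6 = 18/6 = 3
te_Security audit = (3 + 4·5 + 7)/6 = 30/6 = 5
te_Staging deploy = (1 + 4·6 + 11)/6 = 36/6 = 6
te_Load testing = (1 + 4·2 + 15)/6 = 24/6 = 4
te_Documentation = (5 + 4·8 + 11)/6 = 48/6 = 8

Forward pass:
ES_Backend dev = 0; EF_Backend dev = 8
ES_Frontend dev = 0; EF_Frontend dev = 7
ES_Database migration = 0; EF_Database migration = 14
ES_Unit tests = 0; EF_Unit tests = 6
ES_Integration tests = 0; EF_Integration tests = 4
ES_Code review = 0; EF_Code review = 3
ES_Security audit = max(EF_Database migration=14, EF_Code review=3) = 14; EF_Security audit = 14+5 = 19
ES_Staging deploy = 8; EF_Staging deploy = 8+6 = 14
ES_Load testing = 6; EF_Load testing = 6+4 = 10
ES_Documentation = max(EF_Backend dev=8, EF_Frontend dev=7, EF_Unit tests=6, EF_Integration tests=4, EF_Security audit=19, EF_Staging deploy=14, EF_Load testing=10) = 19; EF_Documentation = 19+8 = 27
Expected project duration μ = 27 days. Critical path: Database migration → Security audit → Documentation.

27 days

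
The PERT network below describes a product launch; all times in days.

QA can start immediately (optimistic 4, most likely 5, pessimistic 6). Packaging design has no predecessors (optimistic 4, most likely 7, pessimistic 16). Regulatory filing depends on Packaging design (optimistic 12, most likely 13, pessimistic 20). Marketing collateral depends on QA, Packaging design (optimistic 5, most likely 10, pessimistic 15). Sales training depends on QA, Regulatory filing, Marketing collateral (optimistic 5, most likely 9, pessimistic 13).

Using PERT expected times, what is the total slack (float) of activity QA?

te_QA = (4 + 4·5 + 6)/6 = 30/6 = 5
te_Packaging design = (4 + 4·7 + 16)/6 = 48/6 = 8
te_Regulatory filing = (12 + 4·13 + 20)/6 = 84/6 = 14
te_Marketing collateral = (5 + 4·10 + 15)/6 = 60/6 = 10
te_Sales training = (5 + 4·9 + 13)/6 = 54/6 = 9

Forward pass:
ES_QA = 0; EF_QA = 5
ES_Packaging design = 0; EF_Packaging design = 8
ES_Regulatory filing = 8; EF_Regulatory filing = 8+14 = 22
ES_Marketing collateral = max(EF_QA=5, EF_Packaging design=8) = 8; EF_Marketing collateral = 8+10 = 18
ES_Sales training = max(EF_QA=5, EF_Regulatory filing=22, EF_Marketing collateral=18) = 22; EF_Sales training = 22+9 = 31
Expected project duration μ = 31 days. Critical path: Packaging design → Regulatory filing → Sales training.

Backward pass:
LF_Sales training = 31; LS_Sales training = 31−9 = 22
LF_Marketing collateral = LS_Sales training = 22; LS_Marketing collateral = 22−10 = 12
LF_Regulatory filing = LS_Sales training = 22; LS_Regulatory filing = 22−14 = 8
LF_Packaging design = min(LS_Regulatory filing=8, LS_Marketing collateral=12) = 8; LS_Packaging design = 8−8 = 0
LF_QA = min(LS_Marketing collateral=12, LS_Sales training=22) = 12; LS_QA = 12−5 = 7
Slack_QA = LS_QA − ES_QA = 7 − 0 = 7

7 days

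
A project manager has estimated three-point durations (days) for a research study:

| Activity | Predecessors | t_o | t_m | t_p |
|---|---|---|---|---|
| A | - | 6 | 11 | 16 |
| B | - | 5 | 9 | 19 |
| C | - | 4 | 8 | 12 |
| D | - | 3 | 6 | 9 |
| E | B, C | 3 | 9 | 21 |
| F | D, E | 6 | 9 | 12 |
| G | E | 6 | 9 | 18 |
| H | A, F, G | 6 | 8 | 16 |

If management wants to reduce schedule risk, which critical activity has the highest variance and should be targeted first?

E

te_A = (6 + 4·11 + 16)/6 = 66/6 = 11; σ²_A = ((16−6)/6)² = 2.778
te_B = (5 + 4·9 + 19)/6 = 60/6 = 10; σ²_B = ((19−5)/6)² = 5.444
te_C = (4 + 4·8 + 12)/6 = 48/6 = 8; σ²_C = ((12−4)/6)² = 1.778
te_D = (3 + 4·6 + 9)/6 = 36/6 = 6; σ²_D = ((9−3)/6)² = 1.000
te_E = (3 + 4·9 + 21)/6 = 60/6 = 10; σ²_E = ((21−3)/6)² = 9.000
te_F = (6 + 4·9 + 12)/6 = 54/6 = 9; σ²_F = ((12−6)/6)² = 1.000
te_G = (6 + 4·9 + 18)/6 = 60/6 = 10; σ²_G = ((18−6)/6)² = 4.000
te_H = (6 + 4·8 + 16)/6 = 54/6 = 9; σ²_H = ((16−6)/6)² = 2.778

Forward pass:
ES_A = 0; EF_A = 11
ES_B = 0; EF_B = 10
ES_C = 0; EF_C = 8
ES_D = 0; EF_D = 6
ES_E = max(EF_B=10, EF_C=8) = 10; EF_E = 10+10 = 20
ES_F = max(EF_D=6, EF_E=20) = 20; EF_F = 20+9 = 29
ES_G = 20; EF_G = 20+10 = 30
ES_H = max(EF_A=11, EF_F=29, EF_G=30) = 30; EF_H = 30+9 = 39
Expected project duration μ = 39 days. Critical path: B → E → G → H.

Variances on critical path: σ²_B=5.444, σ²_E=9.000, σ²_G=4.000, σ²_H=2.778.
Largest is σ²_E = 9.000.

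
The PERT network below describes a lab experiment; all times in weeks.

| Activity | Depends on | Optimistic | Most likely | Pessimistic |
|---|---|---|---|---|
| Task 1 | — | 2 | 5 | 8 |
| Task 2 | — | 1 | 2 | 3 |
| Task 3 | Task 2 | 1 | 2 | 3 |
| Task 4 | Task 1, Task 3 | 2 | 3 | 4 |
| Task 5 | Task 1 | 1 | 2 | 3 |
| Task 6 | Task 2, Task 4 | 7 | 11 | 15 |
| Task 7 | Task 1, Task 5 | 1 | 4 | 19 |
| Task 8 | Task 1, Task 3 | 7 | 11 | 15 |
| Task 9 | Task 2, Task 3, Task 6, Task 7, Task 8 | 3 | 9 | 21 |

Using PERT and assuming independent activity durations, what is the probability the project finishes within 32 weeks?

0.808

te_Task 1 = (2 + 4·5 + 8)/6 = 30/6 = 5; σ²_Task 1 = ((8−2)/6)² = 1.000
te_Task 2 = (1 + 4·2 + 3)/6 = 12/6 = 2; σ²_Task 2 = ((3−1)/6)² = 0.111
te_Task 3 = (1 + 4·2 + 3)/6 = 12/6 = 2; σ²_Task 3 = ((3−1)/6)² = 0.111
te_Task 4 = (2 + 4·3 + 4)/6 = 18/6 = 3; σ²_Task 4 = ((4−2)/6)² = 0.111
te_Task 5 = (1 + 4·2 + 3)/6 = 12/6 = 2; σ²_Task 5 = ((3−1)/6)² = 0.111
te_Task 6 = (7 + 4·11 + 15)/6 = 66/6 = 11; σ²_Task 6 = ((15−7)/6)² = 1.778
te_Task 7 = (1 + 4·4 + 19)/6 = 36/6 = 6; σ²_Task 7 = ((19−1)/6)² = 9.000
te_Task 8 = (7 + 4·11 + 15)/6 = 66/6 = 11; σ²_Task 8 = ((15−7)/6)² = 1.778
te_Task 9 = (3 + 4·9 + 21)/6 = 60/6 = 10; σ²_Task 9 = ((21−3)/6)² = 9.000

Forward pass:
ES_Task 1 = 0; EF_Task 1 = 5
ES_Task 2 = 0; EF_Task 2 = 2
ES_Task 3 = 2; EF_Task 3 = 2+2 = 4
ES_Task 4 = max(EF_Task 1=5, EF_Task 3=4) = 5; EF_Task 4 = 5+3 = 8
ES_Task 5 = 5; EF_Task 5 = 5+2 = 7
ES_Task 6 = max(EF_Task 2=2, EF_Task 4=8) = 8; EF_Task 6 = 8+11 = 19
ES_Task 7 = max(EF_Task 1=5, EF_Task 5=7) = 7; EF_Task 7 = 7+6 = 13
ES_Task 8 = max(EF_Task 1=5, EF_Task 3=4) = 5; EF_Task 8 = 5+11 = 16
ES_Task 9 = max(EF_Task 2=2, EF_Task 3=4, EF_Task 6=19, EF_Task 7=13, EF_Task 8=16) = 19; EF_Task 9 = 19+10 = 29
Expected project duration μ = 29 weeks. Critical path: Task 1 → Task 4 → Task 6 → Task 9.

Variance along critical path = 1.000 + 0.111 + 1.778 + 9.000 = 11.889; σ = √11.889 = 3.448 weeks.
Z = (32 − 29) / 3.448 = 0.870
P(T ≤ 32) = Φ(0.870) ≈ 0.808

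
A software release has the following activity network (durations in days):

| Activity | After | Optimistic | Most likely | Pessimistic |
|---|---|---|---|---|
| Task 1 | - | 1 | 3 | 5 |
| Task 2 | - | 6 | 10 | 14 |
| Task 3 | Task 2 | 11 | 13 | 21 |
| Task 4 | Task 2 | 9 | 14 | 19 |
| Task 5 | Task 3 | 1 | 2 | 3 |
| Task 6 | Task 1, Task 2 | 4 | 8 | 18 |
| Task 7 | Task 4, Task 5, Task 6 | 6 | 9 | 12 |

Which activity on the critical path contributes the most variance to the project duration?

Task 3

te_Task 1 = (1 + 4·3 + 5)/6 = 18/6 = 3; σ²_Task 1 = ((5−1)/6)² = 0.444
te_Task 2 = (6 + 4·10 + 14)/6 = 60/6 = 10; σ²_Task 2 = ((14−6)/6)² = 1.778
te_Task 3 = (11 + 4·13 + 21)/6 = 84/6 = 14; σ²_Task 3 = ((21−11)/6)² = 2.778
te_Task 4 = (9 + 4·14 + 19)/6 = 84/6 = 14; σ²_Task 4 = ((19−9)/6)² = 2.778
te_Task 5 = (1 + 4·2 + 3)/6 = 12/6 = 2; σ²_Task 5 = ((3−1)/6)² = 0.111
te_Task 6 = (4 + 4·8 + 18)/6 = 54/6 = 9; σ²_Task 6 = ((18−4)/6)² = 5.444
te_Task 7 = (6 + 4·9 + 12)/6 = 54/6 = 9; σ²_Task 7 = ((12−6)/6)² = 1.000

Forward pass:
ES_Task 1 = 0; EF_Task 1 = 3
ES_Task 2 = 0; EF_Task 2 = 10
ES_Task 3 = 10; EF_Task 3 = 10+14 = 24
ES_Task 4 = 10; EF_Task 4 = 10+14 = 24
ES_Task 5 = 24; EF_Task 5 = 24+2 = 26
ES_Task 6 = max(EF_Task 1=3, EF_Task 2=10) = 10; EF_Task 6 = 10+9 = 19
ES_Task 7 = max(EF_Task 4=24, EF_Task 5=26, EF_Task 6=19) = 26; EF_Task 7 = 26+9 = 35
Expected project duration μ = 35 days. Critical path: Task 2 → Task 3 → Task 5 → Task 7.

Variances on critical path: σ²_Task 2=1.778, σ²_Task 3=2.778, σ²_Task 5=0.111, σ²_Task 7=1.000.
Largest is σ²_Task 3 = 2.778.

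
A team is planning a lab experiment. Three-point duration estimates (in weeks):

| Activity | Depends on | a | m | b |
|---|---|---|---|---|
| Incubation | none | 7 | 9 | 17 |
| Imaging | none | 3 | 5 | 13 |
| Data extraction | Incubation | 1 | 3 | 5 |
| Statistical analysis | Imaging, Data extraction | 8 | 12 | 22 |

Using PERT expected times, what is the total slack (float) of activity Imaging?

te_Incubation = (7 + 4·9 + 17)/6 = 60/6 = 10
te_Imaging = (3 + 4·5 + 13)/6 = 36/6 = 6
te_Data extraction = (1 + 4·3 + 5)/6 = 18/6 = 3
te_Statistical analysis = (8 + 4·12 + 22)/6 = 78/6 = 13

Forward pass:
ES_Incubation = 0; EF_Incubation = 10
ES_Imaging = 0; EF_Imaging = 6
ES_Data extraction = 10; EF_Data extraction = 10+3 = 13
ES_Statistical analysis = max(EF_Imaging=6, EF_Data extraction=13) = 13; EF_Statistical analysis = 13+13 = 26
Expected project duration μ = 26 weeks. Critical path: Incubation → Data extraction → Statistical analysis.

Backward pass:
LF_Statistical analysis = 26; LS_Statistical analysis = 26−13 = 13
LF_Data extraction = LS_Statistical analysis = 13; LS_Data extraction = 13−3 = 10
LF_Imaging = LS_Statistical analysis = 13; LS_Imaging = 13−6 = 7
LF_Incubation = LS_Data extraction = 10; LS_Incubation = 10−10 = 0
Slack_Imaging = LS_Imaging − ES_Imaging = 7 − 0 = 7

7 weeks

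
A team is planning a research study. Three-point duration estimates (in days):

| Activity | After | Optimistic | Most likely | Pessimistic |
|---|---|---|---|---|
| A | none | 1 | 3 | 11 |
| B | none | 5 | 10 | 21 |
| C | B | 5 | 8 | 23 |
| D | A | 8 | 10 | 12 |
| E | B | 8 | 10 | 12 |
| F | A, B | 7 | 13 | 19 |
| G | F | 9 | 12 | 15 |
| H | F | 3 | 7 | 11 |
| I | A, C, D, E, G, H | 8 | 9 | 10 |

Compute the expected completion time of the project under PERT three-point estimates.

te_A = (1 + 4·3 + 11)/6 = 24/6 = 4
te_B = (5 + 4·10 + 21)/6 = 66/6 = 11
te_C = (5 + 4·8 + 23)/6 = 60/6 = 10
te_D = (8 + 4·10 + 12)/6 = 60/6 = 10
te_E = (8 + 4·10 + 12)/6 = 60/6 = 10
te_F = (7 + 4·13 + 19)/6 = 78/6 = 13
te_G = (9 + 4·12 + 15)/6 = 72/6 = 12
te_H = (3 + 4·7 + 11)/6 = 42/6 = 7
te_I = (8 + 4·9 + 10)/6 = 54/6 = 9

Forward pass:
ES_A = 0; EF_A = 4
ES_B = 0; EF_B = 11
ES_C = 11; EF_C = 11+10 = 21
ES_D = 4; EF_D = 4+10 = 14
ES_E = 11; EF_E = 11+10 = 21
ES_F = max(EF_A=4, EF_B=11) = 11; EF_F = 11+13 = 24
ES_G = 24; EF_G = 24+12 = 36
ES_H = 24; EF_H = 24+7 = 31
ES_I = max(EF_A=4, EF_C=21, EF_D=14, EF_E=21, EF_G=36, EF_H=31) = 36; EF_I = 36+9 = 45
Expected project duration μ = 45 days. Critical path: B → F → G → I.

45 days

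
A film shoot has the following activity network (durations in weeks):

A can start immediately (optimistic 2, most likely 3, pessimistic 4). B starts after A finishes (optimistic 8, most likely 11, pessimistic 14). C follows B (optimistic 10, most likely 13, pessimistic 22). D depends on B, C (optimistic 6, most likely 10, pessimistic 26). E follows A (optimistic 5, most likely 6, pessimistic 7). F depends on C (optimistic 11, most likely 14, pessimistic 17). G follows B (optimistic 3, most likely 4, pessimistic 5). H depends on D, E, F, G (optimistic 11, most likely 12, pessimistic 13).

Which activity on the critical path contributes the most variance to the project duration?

te_A = (2 + 4·3 + 4)/6 = 18/6 = 3; σ²_A = ((4−2)/6)² = 0.111
te_B = (8 + 4·11 + 14)/6 = 66/6 = 11; σ²_B = ((14−8)/6)² = 1.000
te_C = (10 + 4·13 + 22)/6 = 84/6 = 14; σ²_C = ((22−10)/6)² = 4.000
te_D = (6 + 4·10 + 26)/6 = 72/6 = 12; σ²_D = ((26−6)/6)² = 11.111
te_E = (5 + 4·6 + 7)/6 = 36/6 = 6; σ²_E = ((7−5)/6)² = 0.111
te_F = (11 + 4·14 + 17)/6 = 84/6 = 14; σ²_F = ((17−11)/6)² = 1.000
te_G = (3 + 4·4 + 5)/6 = 24/6 = 4; σ²_G = ((5−3)/6)² = 0.111
te_H = (11 + 4·12 + 13)/6 = 72/6 = 12; σ²_H = ((13−11)/6)² = 0.111

Forward pass:
ES_A = 0; EF_A = 3
ES_B = 3; EF_B = 3+11 = 14
ES_C = 14; EF_C = 14+14 = 28
ES_D = max(EF_B=14, EF_C=28) = 28; EF_D = 28+12 = 40
ES_E = 3; EF_E = 3+6 = 9
ES_F = 28; EF_F = 28+14 = 42
ES_G = 14; EF_G = 14+4 = 18
ES_H = max(EF_D=40, EF_E=9, EF_F=42, EF_G=18) = 42; EF_H = 42+12 = 54
Expected project duration μ = 54 weeks. Critical path: A → B → C → F → H.

Variances on critical path: σ²_A=0.111, σ²_B=1.000, σ²_C=4.000, σ²_F=1.000, σ²_H=0.111.
Largest is σ²_C = 4.000.

C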